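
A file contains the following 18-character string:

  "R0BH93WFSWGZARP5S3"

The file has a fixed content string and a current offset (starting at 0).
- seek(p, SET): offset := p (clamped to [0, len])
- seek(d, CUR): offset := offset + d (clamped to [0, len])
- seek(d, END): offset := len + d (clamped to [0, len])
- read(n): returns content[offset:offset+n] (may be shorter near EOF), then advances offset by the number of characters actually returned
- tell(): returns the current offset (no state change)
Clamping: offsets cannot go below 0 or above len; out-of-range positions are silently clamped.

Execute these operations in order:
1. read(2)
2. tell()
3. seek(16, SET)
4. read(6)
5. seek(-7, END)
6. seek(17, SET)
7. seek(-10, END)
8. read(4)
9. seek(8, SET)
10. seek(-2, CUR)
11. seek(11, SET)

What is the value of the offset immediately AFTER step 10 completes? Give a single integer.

After 1 (read(2)): returned 'R0', offset=2
After 2 (tell()): offset=2
After 3 (seek(16, SET)): offset=16
After 4 (read(6)): returned 'S3', offset=18
After 5 (seek(-7, END)): offset=11
After 6 (seek(17, SET)): offset=17
After 7 (seek(-10, END)): offset=8
After 8 (read(4)): returned 'SWGZ', offset=12
After 9 (seek(8, SET)): offset=8
After 10 (seek(-2, CUR)): offset=6

Answer: 6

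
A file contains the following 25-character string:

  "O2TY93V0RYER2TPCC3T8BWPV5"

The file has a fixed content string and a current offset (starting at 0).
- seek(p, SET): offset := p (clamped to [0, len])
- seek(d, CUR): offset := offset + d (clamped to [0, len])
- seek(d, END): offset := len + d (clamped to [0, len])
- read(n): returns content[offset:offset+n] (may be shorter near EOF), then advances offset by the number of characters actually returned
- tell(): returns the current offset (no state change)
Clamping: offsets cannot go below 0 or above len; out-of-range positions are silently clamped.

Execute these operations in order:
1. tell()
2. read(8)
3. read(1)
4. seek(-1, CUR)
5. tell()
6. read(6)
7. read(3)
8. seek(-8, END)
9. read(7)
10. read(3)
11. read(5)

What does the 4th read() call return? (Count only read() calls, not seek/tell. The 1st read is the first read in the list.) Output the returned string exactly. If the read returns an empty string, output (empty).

After 1 (tell()): offset=0
After 2 (read(8)): returned 'O2TY93V0', offset=8
After 3 (read(1)): returned 'R', offset=9
After 4 (seek(-1, CUR)): offset=8
After 5 (tell()): offset=8
After 6 (read(6)): returned 'RYER2T', offset=14
After 7 (read(3)): returned 'PCC', offset=17
After 8 (seek(-8, END)): offset=17
After 9 (read(7)): returned '3T8BWPV', offset=24
After 10 (read(3)): returned '5', offset=25
After 11 (read(5)): returned '', offset=25

Answer: PCC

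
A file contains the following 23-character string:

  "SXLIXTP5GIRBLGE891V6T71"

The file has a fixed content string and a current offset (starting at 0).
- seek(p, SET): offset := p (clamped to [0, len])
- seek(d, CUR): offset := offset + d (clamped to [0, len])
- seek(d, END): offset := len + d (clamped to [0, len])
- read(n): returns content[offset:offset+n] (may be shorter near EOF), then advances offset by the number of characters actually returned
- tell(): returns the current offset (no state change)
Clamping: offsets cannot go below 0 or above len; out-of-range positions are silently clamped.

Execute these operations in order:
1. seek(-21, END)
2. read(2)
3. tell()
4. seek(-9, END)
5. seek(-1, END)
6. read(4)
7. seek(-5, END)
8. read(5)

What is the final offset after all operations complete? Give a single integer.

After 1 (seek(-21, END)): offset=2
After 2 (read(2)): returned 'LI', offset=4
After 3 (tell()): offset=4
After 4 (seek(-9, END)): offset=14
After 5 (seek(-1, END)): offset=22
After 6 (read(4)): returned '1', offset=23
After 7 (seek(-5, END)): offset=18
After 8 (read(5)): returned 'V6T71', offset=23

Answer: 23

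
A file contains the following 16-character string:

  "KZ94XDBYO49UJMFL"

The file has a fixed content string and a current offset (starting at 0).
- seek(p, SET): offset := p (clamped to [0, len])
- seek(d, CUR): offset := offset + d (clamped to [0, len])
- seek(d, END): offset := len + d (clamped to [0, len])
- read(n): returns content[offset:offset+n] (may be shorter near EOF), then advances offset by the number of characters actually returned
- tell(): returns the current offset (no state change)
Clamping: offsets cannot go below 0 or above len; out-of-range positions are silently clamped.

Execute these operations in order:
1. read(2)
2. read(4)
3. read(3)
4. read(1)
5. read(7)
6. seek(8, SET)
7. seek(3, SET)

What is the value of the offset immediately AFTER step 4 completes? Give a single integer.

Answer: 10

Derivation:
After 1 (read(2)): returned 'KZ', offset=2
After 2 (read(4)): returned '94XD', offset=6
After 3 (read(3)): returned 'BYO', offset=9
After 4 (read(1)): returned '4', offset=10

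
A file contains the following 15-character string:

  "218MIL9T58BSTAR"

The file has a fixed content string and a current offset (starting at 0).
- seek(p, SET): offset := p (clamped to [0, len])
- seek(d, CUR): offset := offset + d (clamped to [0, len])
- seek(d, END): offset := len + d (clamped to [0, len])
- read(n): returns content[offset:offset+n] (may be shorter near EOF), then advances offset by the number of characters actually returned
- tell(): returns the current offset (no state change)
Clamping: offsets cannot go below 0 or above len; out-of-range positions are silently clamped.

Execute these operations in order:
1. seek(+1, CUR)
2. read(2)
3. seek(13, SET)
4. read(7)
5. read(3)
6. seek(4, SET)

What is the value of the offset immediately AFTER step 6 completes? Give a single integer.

After 1 (seek(+1, CUR)): offset=1
After 2 (read(2)): returned '18', offset=3
After 3 (seek(13, SET)): offset=13
After 4 (read(7)): returned 'AR', offset=15
After 5 (read(3)): returned '', offset=15
After 6 (seek(4, SET)): offset=4

Answer: 4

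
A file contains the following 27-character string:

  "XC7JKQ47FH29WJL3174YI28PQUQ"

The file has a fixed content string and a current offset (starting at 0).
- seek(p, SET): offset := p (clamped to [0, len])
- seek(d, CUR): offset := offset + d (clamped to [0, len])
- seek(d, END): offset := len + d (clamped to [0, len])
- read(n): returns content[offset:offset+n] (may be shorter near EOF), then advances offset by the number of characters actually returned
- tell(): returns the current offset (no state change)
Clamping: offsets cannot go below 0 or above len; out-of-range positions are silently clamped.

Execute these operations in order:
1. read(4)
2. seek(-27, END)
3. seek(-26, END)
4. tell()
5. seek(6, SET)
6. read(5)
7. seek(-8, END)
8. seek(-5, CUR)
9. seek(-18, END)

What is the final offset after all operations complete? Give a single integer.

After 1 (read(4)): returned 'XC7J', offset=4
After 2 (seek(-27, END)): offset=0
After 3 (seek(-26, END)): offset=1
After 4 (tell()): offset=1
After 5 (seek(6, SET)): offset=6
After 6 (read(5)): returned '47FH2', offset=11
After 7 (seek(-8, END)): offset=19
After 8 (seek(-5, CUR)): offset=14
After 9 (seek(-18, END)): offset=9

Answer: 9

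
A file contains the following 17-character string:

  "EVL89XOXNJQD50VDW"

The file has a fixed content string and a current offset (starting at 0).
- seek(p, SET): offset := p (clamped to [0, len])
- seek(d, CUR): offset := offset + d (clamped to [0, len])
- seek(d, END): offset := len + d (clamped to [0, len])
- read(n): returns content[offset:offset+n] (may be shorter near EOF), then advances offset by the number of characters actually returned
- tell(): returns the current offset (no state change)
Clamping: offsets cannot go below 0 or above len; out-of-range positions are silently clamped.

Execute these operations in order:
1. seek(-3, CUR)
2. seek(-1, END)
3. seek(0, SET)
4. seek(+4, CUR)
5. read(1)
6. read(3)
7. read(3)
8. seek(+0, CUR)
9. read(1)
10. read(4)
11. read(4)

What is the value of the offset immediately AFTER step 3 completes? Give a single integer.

After 1 (seek(-3, CUR)): offset=0
After 2 (seek(-1, END)): offset=16
After 3 (seek(0, SET)): offset=0

Answer: 0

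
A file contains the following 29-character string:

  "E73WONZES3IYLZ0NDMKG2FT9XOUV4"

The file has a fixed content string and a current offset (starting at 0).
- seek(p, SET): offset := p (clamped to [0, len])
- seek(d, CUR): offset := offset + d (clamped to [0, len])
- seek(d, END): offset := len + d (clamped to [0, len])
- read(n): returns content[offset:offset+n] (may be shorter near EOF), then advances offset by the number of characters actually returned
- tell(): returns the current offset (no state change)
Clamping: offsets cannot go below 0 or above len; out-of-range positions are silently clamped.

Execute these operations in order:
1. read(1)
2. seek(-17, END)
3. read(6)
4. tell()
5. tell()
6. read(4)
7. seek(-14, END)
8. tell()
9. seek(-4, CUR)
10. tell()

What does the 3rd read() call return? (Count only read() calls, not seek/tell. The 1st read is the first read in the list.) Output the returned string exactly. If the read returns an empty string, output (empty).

After 1 (read(1)): returned 'E', offset=1
After 2 (seek(-17, END)): offset=12
After 3 (read(6)): returned 'LZ0NDM', offset=18
After 4 (tell()): offset=18
After 5 (tell()): offset=18
After 6 (read(4)): returned 'KG2F', offset=22
After 7 (seek(-14, END)): offset=15
After 8 (tell()): offset=15
After 9 (seek(-4, CUR)): offset=11
After 10 (tell()): offset=11

Answer: KG2F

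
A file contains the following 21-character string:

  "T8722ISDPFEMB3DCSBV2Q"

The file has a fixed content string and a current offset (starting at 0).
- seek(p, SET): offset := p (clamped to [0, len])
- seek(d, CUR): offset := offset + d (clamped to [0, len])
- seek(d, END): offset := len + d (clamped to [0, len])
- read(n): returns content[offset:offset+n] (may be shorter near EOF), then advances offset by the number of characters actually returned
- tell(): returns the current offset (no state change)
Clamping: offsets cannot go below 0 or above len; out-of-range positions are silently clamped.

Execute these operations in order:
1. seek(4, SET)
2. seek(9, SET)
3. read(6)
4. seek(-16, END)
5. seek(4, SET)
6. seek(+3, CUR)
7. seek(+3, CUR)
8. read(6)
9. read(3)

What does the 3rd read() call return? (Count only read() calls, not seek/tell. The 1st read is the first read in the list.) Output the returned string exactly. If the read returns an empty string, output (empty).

After 1 (seek(4, SET)): offset=4
After 2 (seek(9, SET)): offset=9
After 3 (read(6)): returned 'FEMB3D', offset=15
After 4 (seek(-16, END)): offset=5
After 5 (seek(4, SET)): offset=4
After 6 (seek(+3, CUR)): offset=7
After 7 (seek(+3, CUR)): offset=10
After 8 (read(6)): returned 'EMB3DC', offset=16
After 9 (read(3)): returned 'SBV', offset=19

Answer: SBV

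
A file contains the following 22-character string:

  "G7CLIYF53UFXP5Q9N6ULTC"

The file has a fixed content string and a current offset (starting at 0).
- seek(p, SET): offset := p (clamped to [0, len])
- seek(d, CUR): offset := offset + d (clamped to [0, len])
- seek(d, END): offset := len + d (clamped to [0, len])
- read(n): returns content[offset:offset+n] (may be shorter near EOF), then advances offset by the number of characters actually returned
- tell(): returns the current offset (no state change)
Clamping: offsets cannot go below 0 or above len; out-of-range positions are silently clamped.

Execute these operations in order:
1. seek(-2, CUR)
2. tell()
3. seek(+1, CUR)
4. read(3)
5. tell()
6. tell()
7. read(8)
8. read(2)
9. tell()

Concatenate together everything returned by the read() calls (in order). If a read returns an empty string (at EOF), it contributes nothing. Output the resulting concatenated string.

After 1 (seek(-2, CUR)): offset=0
After 2 (tell()): offset=0
After 3 (seek(+1, CUR)): offset=1
After 4 (read(3)): returned '7CL', offset=4
After 5 (tell()): offset=4
After 6 (tell()): offset=4
After 7 (read(8)): returned 'IYF53UFX', offset=12
After 8 (read(2)): returned 'P5', offset=14
After 9 (tell()): offset=14

Answer: 7CLIYF53UFXP5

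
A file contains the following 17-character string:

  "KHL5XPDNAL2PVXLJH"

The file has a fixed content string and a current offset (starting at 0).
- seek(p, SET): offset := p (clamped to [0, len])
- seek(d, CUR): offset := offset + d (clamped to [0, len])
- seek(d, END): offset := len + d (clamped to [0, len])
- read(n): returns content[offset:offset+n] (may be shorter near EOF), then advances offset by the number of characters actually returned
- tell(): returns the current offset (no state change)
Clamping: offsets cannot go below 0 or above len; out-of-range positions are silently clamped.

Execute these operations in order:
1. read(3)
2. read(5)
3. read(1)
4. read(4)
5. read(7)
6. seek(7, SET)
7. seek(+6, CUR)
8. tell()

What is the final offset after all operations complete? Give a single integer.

After 1 (read(3)): returned 'KHL', offset=3
After 2 (read(5)): returned '5XPDN', offset=8
After 3 (read(1)): returned 'A', offset=9
After 4 (read(4)): returned 'L2PV', offset=13
After 5 (read(7)): returned 'XLJH', offset=17
After 6 (seek(7, SET)): offset=7
After 7 (seek(+6, CUR)): offset=13
After 8 (tell()): offset=13

Answer: 13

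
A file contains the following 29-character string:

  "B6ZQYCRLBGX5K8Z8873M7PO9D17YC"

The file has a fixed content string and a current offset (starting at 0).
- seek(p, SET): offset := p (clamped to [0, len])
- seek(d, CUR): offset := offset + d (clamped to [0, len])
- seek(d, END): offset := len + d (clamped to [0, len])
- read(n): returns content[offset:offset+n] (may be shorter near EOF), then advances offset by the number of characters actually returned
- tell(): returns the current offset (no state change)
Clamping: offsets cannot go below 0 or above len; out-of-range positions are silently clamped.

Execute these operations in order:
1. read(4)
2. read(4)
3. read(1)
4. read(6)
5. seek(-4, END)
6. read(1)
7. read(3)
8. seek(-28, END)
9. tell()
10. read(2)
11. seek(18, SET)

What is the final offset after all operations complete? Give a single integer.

Answer: 18

Derivation:
After 1 (read(4)): returned 'B6ZQ', offset=4
After 2 (read(4)): returned 'YCRL', offset=8
After 3 (read(1)): returned 'B', offset=9
After 4 (read(6)): returned 'GX5K8Z', offset=15
After 5 (seek(-4, END)): offset=25
After 6 (read(1)): returned '1', offset=26
After 7 (read(3)): returned '7YC', offset=29
After 8 (seek(-28, END)): offset=1
After 9 (tell()): offset=1
After 10 (read(2)): returned '6Z', offset=3
After 11 (seek(18, SET)): offset=18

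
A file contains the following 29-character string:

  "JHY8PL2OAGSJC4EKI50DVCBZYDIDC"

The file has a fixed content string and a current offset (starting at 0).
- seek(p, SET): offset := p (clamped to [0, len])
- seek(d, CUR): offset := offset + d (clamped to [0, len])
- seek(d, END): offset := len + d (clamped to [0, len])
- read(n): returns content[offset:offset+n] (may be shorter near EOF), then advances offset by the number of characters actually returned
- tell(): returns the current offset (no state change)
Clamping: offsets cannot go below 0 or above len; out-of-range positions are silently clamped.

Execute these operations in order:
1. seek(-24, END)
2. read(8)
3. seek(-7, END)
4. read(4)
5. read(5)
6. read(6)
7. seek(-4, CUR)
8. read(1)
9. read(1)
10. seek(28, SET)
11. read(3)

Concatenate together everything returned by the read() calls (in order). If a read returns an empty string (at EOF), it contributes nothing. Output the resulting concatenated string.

Answer: L2OAGSJCBZYDIDCDIC

Derivation:
After 1 (seek(-24, END)): offset=5
After 2 (read(8)): returned 'L2OAGSJC', offset=13
After 3 (seek(-7, END)): offset=22
After 4 (read(4)): returned 'BZYD', offset=26
After 5 (read(5)): returned 'IDC', offset=29
After 6 (read(6)): returned '', offset=29
After 7 (seek(-4, CUR)): offset=25
After 8 (read(1)): returned 'D', offset=26
After 9 (read(1)): returned 'I', offset=27
After 10 (seek(28, SET)): offset=28
After 11 (read(3)): returned 'C', offset=29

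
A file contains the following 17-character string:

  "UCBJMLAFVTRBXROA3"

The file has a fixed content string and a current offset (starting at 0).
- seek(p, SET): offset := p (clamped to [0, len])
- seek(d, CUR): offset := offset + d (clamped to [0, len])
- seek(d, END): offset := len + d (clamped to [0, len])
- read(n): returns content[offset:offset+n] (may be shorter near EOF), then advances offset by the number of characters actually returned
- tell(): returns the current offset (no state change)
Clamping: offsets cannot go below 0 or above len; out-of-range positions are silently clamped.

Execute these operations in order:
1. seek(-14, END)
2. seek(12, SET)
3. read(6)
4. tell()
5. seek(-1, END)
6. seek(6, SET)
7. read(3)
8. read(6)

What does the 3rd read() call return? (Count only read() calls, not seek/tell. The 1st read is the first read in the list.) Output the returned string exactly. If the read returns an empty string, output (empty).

Answer: TRBXRO

Derivation:
After 1 (seek(-14, END)): offset=3
After 2 (seek(12, SET)): offset=12
After 3 (read(6)): returned 'XROA3', offset=17
After 4 (tell()): offset=17
After 5 (seek(-1, END)): offset=16
After 6 (seek(6, SET)): offset=6
After 7 (read(3)): returned 'AFV', offset=9
After 8 (read(6)): returned 'TRBXRO', offset=15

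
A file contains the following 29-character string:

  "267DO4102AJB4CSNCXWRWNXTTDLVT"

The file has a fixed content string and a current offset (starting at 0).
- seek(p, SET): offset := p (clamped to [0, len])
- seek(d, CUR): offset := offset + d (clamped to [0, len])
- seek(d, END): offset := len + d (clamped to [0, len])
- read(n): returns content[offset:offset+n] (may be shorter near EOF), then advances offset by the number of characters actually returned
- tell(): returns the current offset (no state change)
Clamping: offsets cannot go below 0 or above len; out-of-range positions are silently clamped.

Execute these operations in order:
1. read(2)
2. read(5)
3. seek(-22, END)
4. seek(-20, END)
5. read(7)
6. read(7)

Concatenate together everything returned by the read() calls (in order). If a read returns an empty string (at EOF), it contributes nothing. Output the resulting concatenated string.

Answer: 267DO41AJB4CSNCXWRWNX

Derivation:
After 1 (read(2)): returned '26', offset=2
After 2 (read(5)): returned '7DO41', offset=7
After 3 (seek(-22, END)): offset=7
After 4 (seek(-20, END)): offset=9
After 5 (read(7)): returned 'AJB4CSN', offset=16
After 6 (read(7)): returned 'CXWRWNX', offset=23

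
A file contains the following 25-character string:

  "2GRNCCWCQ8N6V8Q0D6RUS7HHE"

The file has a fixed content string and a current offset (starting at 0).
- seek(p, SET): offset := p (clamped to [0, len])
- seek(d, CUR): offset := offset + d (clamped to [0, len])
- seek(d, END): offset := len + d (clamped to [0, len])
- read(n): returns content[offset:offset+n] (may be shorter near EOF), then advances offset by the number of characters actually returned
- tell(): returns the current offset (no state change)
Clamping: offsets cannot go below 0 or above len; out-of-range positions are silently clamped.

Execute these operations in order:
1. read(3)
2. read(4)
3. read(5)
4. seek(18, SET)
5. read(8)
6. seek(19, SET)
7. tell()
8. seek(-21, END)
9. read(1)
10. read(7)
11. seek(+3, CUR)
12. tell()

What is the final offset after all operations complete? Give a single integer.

Answer: 15

Derivation:
After 1 (read(3)): returned '2GR', offset=3
After 2 (read(4)): returned 'NCCW', offset=7
After 3 (read(5)): returned 'CQ8N6', offset=12
After 4 (seek(18, SET)): offset=18
After 5 (read(8)): returned 'RUS7HHE', offset=25
After 6 (seek(19, SET)): offset=19
After 7 (tell()): offset=19
After 8 (seek(-21, END)): offset=4
After 9 (read(1)): returned 'C', offset=5
After 10 (read(7)): returned 'CWCQ8N6', offset=12
After 11 (seek(+3, CUR)): offset=15
After 12 (tell()): offset=15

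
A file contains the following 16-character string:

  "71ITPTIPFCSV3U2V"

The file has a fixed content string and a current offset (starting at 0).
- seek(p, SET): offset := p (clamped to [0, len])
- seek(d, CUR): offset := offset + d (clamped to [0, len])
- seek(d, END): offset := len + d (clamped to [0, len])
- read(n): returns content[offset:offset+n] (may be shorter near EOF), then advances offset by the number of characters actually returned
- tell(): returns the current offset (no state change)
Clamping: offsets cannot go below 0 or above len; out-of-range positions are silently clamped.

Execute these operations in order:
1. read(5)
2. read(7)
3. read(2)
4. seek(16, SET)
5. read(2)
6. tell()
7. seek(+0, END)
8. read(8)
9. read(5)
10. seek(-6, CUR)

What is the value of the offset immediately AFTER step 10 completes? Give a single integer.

Answer: 10

Derivation:
After 1 (read(5)): returned '71ITP', offset=5
After 2 (read(7)): returned 'TIPFCSV', offset=12
After 3 (read(2)): returned '3U', offset=14
After 4 (seek(16, SET)): offset=16
After 5 (read(2)): returned '', offset=16
After 6 (tell()): offset=16
After 7 (seek(+0, END)): offset=16
After 8 (read(8)): returned '', offset=16
After 9 (read(5)): returned '', offset=16
After 10 (seek(-6, CUR)): offset=10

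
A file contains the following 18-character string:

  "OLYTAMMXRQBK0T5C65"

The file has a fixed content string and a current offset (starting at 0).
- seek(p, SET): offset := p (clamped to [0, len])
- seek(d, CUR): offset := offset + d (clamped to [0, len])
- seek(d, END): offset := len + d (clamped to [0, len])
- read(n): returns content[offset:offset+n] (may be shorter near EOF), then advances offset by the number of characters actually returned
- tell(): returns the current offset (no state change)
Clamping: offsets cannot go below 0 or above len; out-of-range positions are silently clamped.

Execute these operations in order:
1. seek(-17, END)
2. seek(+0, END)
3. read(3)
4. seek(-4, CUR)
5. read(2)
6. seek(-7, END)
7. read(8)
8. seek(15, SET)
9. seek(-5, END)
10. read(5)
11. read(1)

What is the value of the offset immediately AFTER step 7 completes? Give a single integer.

Answer: 18

Derivation:
After 1 (seek(-17, END)): offset=1
After 2 (seek(+0, END)): offset=18
After 3 (read(3)): returned '', offset=18
After 4 (seek(-4, CUR)): offset=14
After 5 (read(2)): returned '5C', offset=16
After 6 (seek(-7, END)): offset=11
After 7 (read(8)): returned 'K0T5C65', offset=18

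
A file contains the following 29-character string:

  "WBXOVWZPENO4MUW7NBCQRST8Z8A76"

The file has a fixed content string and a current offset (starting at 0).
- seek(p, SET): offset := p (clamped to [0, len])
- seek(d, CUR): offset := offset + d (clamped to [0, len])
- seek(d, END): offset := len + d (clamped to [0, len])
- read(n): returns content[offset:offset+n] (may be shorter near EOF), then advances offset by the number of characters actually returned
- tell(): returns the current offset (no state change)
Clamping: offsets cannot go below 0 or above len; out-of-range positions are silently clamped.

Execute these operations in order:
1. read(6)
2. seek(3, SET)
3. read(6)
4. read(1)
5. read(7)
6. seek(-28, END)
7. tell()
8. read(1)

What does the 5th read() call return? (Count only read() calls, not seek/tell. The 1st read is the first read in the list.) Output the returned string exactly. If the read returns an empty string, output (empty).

Answer: B

Derivation:
After 1 (read(6)): returned 'WBXOVW', offset=6
After 2 (seek(3, SET)): offset=3
After 3 (read(6)): returned 'OVWZPE', offset=9
After 4 (read(1)): returned 'N', offset=10
After 5 (read(7)): returned 'O4MUW7N', offset=17
After 6 (seek(-28, END)): offset=1
After 7 (tell()): offset=1
After 8 (read(1)): returned 'B', offset=2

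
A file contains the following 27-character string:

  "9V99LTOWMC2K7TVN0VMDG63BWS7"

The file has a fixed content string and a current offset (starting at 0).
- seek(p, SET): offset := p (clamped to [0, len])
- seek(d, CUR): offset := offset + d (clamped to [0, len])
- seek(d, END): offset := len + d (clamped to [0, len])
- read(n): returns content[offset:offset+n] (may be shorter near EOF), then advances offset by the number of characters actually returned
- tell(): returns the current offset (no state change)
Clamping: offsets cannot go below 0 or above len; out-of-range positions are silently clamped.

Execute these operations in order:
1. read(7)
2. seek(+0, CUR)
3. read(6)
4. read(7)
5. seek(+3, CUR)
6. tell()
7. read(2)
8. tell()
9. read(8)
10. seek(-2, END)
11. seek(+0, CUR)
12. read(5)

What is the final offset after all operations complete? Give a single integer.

After 1 (read(7)): returned '9V99LTO', offset=7
After 2 (seek(+0, CUR)): offset=7
After 3 (read(6)): returned 'WMC2K7', offset=13
After 4 (read(7)): returned 'TVN0VMD', offset=20
After 5 (seek(+3, CUR)): offset=23
After 6 (tell()): offset=23
After 7 (read(2)): returned 'BW', offset=25
After 8 (tell()): offset=25
After 9 (read(8)): returned 'S7', offset=27
After 10 (seek(-2, END)): offset=25
After 11 (seek(+0, CUR)): offset=25
After 12 (read(5)): returned 'S7', offset=27

Answer: 27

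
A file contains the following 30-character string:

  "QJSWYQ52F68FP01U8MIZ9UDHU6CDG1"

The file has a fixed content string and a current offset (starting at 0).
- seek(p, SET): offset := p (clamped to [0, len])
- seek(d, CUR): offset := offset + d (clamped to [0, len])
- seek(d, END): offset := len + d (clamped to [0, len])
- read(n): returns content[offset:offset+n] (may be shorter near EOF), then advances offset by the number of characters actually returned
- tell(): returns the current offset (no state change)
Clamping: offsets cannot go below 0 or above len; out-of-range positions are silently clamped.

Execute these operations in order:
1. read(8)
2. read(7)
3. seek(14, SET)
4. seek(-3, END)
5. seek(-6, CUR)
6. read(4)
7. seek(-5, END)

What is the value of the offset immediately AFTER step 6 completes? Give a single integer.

After 1 (read(8)): returned 'QJSWYQ52', offset=8
After 2 (read(7)): returned 'F68FP01', offset=15
After 3 (seek(14, SET)): offset=14
After 4 (seek(-3, END)): offset=27
After 5 (seek(-6, CUR)): offset=21
After 6 (read(4)): returned 'UDHU', offset=25

Answer: 25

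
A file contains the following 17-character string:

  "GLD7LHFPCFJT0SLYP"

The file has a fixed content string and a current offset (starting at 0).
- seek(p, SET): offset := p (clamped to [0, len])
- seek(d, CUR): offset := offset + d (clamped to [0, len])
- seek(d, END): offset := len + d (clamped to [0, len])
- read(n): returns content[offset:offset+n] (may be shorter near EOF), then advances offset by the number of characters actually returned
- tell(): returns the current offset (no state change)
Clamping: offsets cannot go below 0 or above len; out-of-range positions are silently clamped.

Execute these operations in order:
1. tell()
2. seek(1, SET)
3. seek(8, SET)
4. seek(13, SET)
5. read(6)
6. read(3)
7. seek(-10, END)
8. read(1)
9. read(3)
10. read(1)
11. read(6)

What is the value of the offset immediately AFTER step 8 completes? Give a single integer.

After 1 (tell()): offset=0
After 2 (seek(1, SET)): offset=1
After 3 (seek(8, SET)): offset=8
After 4 (seek(13, SET)): offset=13
After 5 (read(6)): returned 'SLYP', offset=17
After 6 (read(3)): returned '', offset=17
After 7 (seek(-10, END)): offset=7
After 8 (read(1)): returned 'P', offset=8

Answer: 8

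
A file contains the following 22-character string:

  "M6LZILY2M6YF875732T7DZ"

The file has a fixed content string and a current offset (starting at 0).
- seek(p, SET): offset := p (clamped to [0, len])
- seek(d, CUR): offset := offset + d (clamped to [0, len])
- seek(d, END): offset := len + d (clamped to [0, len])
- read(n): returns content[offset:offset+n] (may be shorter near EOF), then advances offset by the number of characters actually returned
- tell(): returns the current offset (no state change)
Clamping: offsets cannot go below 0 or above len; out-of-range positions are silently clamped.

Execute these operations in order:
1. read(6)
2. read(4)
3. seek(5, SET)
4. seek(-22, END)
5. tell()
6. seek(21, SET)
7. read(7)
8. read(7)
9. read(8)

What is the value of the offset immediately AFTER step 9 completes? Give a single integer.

After 1 (read(6)): returned 'M6LZIL', offset=6
After 2 (read(4)): returned 'Y2M6', offset=10
After 3 (seek(5, SET)): offset=5
After 4 (seek(-22, END)): offset=0
After 5 (tell()): offset=0
After 6 (seek(21, SET)): offset=21
After 7 (read(7)): returned 'Z', offset=22
After 8 (read(7)): returned '', offset=22
After 9 (read(8)): returned '', offset=22

Answer: 22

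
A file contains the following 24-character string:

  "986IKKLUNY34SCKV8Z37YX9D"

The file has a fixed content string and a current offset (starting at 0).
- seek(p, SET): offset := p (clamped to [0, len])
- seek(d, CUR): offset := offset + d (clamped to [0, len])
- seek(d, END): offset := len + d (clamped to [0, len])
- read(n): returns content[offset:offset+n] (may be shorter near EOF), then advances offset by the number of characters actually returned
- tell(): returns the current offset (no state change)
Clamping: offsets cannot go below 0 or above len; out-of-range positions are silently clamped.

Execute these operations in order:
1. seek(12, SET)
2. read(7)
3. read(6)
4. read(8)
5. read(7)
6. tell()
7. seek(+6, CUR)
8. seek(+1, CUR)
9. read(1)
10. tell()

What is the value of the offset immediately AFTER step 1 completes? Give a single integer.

Answer: 12

Derivation:
After 1 (seek(12, SET)): offset=12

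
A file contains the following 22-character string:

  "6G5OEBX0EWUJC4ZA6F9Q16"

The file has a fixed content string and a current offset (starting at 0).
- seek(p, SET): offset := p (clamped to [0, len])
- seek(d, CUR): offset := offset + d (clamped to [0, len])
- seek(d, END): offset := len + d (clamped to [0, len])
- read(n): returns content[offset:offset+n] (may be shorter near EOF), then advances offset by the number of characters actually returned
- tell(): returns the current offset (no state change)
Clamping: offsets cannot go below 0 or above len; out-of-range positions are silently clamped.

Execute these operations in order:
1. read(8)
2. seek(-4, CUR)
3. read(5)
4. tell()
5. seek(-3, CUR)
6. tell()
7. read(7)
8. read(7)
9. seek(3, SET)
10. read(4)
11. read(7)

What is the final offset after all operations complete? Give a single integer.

After 1 (read(8)): returned '6G5OEBX0', offset=8
After 2 (seek(-4, CUR)): offset=4
After 3 (read(5)): returned 'EBX0E', offset=9
After 4 (tell()): offset=9
After 5 (seek(-3, CUR)): offset=6
After 6 (tell()): offset=6
After 7 (read(7)): returned 'X0EWUJC', offset=13
After 8 (read(7)): returned '4ZA6F9Q', offset=20
After 9 (seek(3, SET)): offset=3
After 10 (read(4)): returned 'OEBX', offset=7
After 11 (read(7)): returned '0EWUJC4', offset=14

Answer: 14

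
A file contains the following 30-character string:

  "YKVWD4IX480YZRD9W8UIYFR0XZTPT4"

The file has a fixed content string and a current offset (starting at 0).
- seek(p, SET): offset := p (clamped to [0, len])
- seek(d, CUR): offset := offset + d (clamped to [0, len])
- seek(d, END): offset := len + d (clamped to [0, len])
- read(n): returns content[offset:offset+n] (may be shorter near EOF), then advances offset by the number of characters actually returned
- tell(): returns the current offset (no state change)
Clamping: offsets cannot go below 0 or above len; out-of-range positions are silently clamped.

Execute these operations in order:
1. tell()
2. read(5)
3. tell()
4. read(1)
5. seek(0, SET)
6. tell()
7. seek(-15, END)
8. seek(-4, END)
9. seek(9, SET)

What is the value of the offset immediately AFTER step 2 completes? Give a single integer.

After 1 (tell()): offset=0
After 2 (read(5)): returned 'YKVWD', offset=5

Answer: 5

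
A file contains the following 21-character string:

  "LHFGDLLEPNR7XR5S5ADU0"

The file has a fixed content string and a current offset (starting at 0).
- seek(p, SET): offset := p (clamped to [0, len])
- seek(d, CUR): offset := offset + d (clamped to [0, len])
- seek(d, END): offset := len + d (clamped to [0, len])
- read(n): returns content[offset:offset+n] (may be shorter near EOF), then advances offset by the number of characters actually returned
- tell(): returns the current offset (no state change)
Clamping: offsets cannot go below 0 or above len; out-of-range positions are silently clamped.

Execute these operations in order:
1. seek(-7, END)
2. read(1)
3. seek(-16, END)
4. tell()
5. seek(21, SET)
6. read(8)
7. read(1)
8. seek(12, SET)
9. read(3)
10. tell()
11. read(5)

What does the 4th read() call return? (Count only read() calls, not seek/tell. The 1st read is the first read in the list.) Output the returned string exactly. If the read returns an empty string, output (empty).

After 1 (seek(-7, END)): offset=14
After 2 (read(1)): returned '5', offset=15
After 3 (seek(-16, END)): offset=5
After 4 (tell()): offset=5
After 5 (seek(21, SET)): offset=21
After 6 (read(8)): returned '', offset=21
After 7 (read(1)): returned '', offset=21
After 8 (seek(12, SET)): offset=12
After 9 (read(3)): returned 'XR5', offset=15
After 10 (tell()): offset=15
After 11 (read(5)): returned 'S5ADU', offset=20

Answer: XR5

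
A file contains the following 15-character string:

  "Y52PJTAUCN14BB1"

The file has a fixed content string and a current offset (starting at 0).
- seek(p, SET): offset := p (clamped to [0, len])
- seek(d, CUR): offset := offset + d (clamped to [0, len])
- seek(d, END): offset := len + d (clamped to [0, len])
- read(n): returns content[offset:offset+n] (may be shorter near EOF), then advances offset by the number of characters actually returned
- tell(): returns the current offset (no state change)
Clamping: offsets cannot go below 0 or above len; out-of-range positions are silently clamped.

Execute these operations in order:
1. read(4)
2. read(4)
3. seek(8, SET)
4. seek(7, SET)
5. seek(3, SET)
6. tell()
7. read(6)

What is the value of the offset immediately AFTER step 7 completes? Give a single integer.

Answer: 9

Derivation:
After 1 (read(4)): returned 'Y52P', offset=4
After 2 (read(4)): returned 'JTAU', offset=8
After 3 (seek(8, SET)): offset=8
After 4 (seek(7, SET)): offset=7
After 5 (seek(3, SET)): offset=3
After 6 (tell()): offset=3
After 7 (read(6)): returned 'PJTAUC', offset=9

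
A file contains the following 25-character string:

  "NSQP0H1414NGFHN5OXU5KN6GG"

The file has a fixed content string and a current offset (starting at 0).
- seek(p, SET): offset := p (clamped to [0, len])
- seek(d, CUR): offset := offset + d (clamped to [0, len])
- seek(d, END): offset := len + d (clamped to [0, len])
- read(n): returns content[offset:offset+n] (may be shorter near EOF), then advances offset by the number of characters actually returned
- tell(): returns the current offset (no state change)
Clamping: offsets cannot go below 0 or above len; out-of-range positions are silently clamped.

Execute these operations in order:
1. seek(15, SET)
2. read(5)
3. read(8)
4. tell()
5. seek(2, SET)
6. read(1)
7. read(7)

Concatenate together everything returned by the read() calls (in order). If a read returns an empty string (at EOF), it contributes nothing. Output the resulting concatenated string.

Answer: 5OXU5KN6GGQP0H1414

Derivation:
After 1 (seek(15, SET)): offset=15
After 2 (read(5)): returned '5OXU5', offset=20
After 3 (read(8)): returned 'KN6GG', offset=25
After 4 (tell()): offset=25
After 5 (seek(2, SET)): offset=2
After 6 (read(1)): returned 'Q', offset=3
After 7 (read(7)): returned 'P0H1414', offset=10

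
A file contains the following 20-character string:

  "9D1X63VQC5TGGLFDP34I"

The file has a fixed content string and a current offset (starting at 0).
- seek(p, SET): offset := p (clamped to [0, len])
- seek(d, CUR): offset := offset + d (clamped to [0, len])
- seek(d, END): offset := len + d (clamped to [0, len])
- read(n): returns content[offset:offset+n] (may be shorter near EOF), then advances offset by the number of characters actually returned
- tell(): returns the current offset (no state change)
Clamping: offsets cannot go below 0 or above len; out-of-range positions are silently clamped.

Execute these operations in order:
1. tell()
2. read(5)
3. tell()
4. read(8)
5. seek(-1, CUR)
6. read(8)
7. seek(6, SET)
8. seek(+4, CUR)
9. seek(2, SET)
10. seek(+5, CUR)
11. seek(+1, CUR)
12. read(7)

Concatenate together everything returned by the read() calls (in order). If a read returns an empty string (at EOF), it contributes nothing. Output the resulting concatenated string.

After 1 (tell()): offset=0
After 2 (read(5)): returned '9D1X6', offset=5
After 3 (tell()): offset=5
After 4 (read(8)): returned '3VQC5TGG', offset=13
After 5 (seek(-1, CUR)): offset=12
After 6 (read(8)): returned 'GLFDP34I', offset=20
After 7 (seek(6, SET)): offset=6
After 8 (seek(+4, CUR)): offset=10
After 9 (seek(2, SET)): offset=2
After 10 (seek(+5, CUR)): offset=7
After 11 (seek(+1, CUR)): offset=8
After 12 (read(7)): returned 'C5TGGLF', offset=15

Answer: 9D1X63VQC5TGGGLFDP34IC5TGGLF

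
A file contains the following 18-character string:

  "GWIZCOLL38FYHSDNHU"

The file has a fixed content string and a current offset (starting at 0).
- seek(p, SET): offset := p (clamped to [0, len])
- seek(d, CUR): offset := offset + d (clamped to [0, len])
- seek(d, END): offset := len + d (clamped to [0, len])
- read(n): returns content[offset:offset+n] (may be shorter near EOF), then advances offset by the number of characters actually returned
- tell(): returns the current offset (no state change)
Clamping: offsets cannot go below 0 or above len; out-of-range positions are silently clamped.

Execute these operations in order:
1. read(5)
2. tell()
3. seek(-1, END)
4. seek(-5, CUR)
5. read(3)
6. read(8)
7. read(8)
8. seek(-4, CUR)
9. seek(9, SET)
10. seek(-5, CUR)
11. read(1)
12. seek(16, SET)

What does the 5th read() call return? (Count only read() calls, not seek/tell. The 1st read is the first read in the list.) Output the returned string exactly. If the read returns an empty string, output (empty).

After 1 (read(5)): returned 'GWIZC', offset=5
After 2 (tell()): offset=5
After 3 (seek(-1, END)): offset=17
After 4 (seek(-5, CUR)): offset=12
After 5 (read(3)): returned 'HSD', offset=15
After 6 (read(8)): returned 'NHU', offset=18
After 7 (read(8)): returned '', offset=18
After 8 (seek(-4, CUR)): offset=14
After 9 (seek(9, SET)): offset=9
After 10 (seek(-5, CUR)): offset=4
After 11 (read(1)): returned 'C', offset=5
After 12 (seek(16, SET)): offset=16

Answer: C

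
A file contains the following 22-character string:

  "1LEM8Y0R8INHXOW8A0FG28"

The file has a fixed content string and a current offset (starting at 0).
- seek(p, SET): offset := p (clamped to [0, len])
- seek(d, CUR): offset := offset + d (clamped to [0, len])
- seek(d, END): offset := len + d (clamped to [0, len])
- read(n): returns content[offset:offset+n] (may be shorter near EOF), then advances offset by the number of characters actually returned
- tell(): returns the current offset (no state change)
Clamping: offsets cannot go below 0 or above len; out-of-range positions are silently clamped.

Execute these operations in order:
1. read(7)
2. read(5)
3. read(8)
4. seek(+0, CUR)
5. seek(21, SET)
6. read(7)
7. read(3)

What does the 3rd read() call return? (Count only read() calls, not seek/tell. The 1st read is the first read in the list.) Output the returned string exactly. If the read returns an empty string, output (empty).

After 1 (read(7)): returned '1LEM8Y0', offset=7
After 2 (read(5)): returned 'R8INH', offset=12
After 3 (read(8)): returned 'XOW8A0FG', offset=20
After 4 (seek(+0, CUR)): offset=20
After 5 (seek(21, SET)): offset=21
After 6 (read(7)): returned '8', offset=22
After 7 (read(3)): returned '', offset=22

Answer: XOW8A0FG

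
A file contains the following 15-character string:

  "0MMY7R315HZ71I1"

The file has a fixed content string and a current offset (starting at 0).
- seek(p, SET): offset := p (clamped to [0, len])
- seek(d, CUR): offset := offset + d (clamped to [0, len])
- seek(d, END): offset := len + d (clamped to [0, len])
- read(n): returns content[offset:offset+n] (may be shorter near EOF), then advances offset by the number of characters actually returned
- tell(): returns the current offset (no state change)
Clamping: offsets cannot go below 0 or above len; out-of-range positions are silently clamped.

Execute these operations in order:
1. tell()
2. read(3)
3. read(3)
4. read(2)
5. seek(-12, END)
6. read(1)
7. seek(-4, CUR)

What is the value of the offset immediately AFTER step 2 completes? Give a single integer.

After 1 (tell()): offset=0
After 2 (read(3)): returned '0MM', offset=3

Answer: 3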